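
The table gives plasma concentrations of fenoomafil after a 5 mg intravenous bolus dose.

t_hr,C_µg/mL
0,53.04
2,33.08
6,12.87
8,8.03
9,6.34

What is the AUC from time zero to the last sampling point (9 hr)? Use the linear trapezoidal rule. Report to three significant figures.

AUC = 206 µg/mL·hr

Trapezoidal AUC_0→9:
  [0→2]: (53.04+33.08)/2 × 2 = 86.12
  [2→6]: (33.08+12.87)/2 × 4 = 91.9
  [6→8]: (12.87+8.03)/2 × 2 = 20.9
  [8→9]: (8.03+6.34)/2 × 1 = 7.185
  Sum = 206.105 µg/mL·hr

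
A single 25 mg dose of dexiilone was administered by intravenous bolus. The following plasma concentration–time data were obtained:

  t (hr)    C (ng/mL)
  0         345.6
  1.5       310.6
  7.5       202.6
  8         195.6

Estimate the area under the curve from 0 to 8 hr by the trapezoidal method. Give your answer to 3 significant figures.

Trapezoidal AUC_0→8:
  [0→1.5]: (345.6+310.6)/2 × 1.5 = 492.15
  [1.5→7.5]: (310.6+202.6)/2 × 6 = 1539.6
  [7.5→8]: (202.6+195.6)/2 × 0.5 = 99.55
  Sum = 2131.3 ng/mL·hr

AUC = 2130 ng/mL·hr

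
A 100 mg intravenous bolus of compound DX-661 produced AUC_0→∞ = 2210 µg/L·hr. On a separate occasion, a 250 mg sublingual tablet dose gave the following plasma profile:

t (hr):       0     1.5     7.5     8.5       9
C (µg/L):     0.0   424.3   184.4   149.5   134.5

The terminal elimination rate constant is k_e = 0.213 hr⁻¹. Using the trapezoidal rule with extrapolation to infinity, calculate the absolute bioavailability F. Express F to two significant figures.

F = 0.55

Trapezoidal AUC_0→9 (sublingual tablet):
  [0→1.5]: (0.0+424.3)/2 × 1.5 = 318.225
  [1.5→7.5]: (424.3+184.4)/2 × 6 = 1826.1
  [7.5→8.5]: (184.4+149.5)/2 × 1 = 166.95
  [8.5→9]: (149.5+134.5)/2 × 0.5 = 71.0
  Sum = 2382.275 µg/L·hr
Tail: C_last/k_e = 134.5/0.213 = 631.455
AUC_0→∞ (sublingual tablet) = 2382.275 + 631.455 = 3013.73 µg/L·hr
F = (AUC_ev/D_ev)/(AUC_iv/D_iv) = (3013.73/250)/(2210/100) = 12.05492/22.1 = 0.5455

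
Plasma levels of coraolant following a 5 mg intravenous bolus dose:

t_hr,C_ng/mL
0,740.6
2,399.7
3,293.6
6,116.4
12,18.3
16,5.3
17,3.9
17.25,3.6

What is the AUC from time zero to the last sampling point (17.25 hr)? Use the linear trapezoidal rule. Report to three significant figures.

Trapezoidal AUC_0→17.25:
  [0→2]: (740.6+399.7)/2 × 2 = 1140.3
  [2→3]: (399.7+293.6)/2 × 1 = 346.65
  [3→6]: (293.6+116.4)/2 × 3 = 615.0
  [6→12]: (116.4+18.3)/2 × 6 = 404.1
  [12→16]: (18.3+5.3)/2 × 4 = 47.2
  [16→17]: (5.3+3.9)/2 × 1 = 4.6
  [17→17.25]: (3.9+3.6)/2 × 0.25 = 0.9375
  Sum = 2558.7875 ng/mL·hr

AUC = 2560 ng/mL·hr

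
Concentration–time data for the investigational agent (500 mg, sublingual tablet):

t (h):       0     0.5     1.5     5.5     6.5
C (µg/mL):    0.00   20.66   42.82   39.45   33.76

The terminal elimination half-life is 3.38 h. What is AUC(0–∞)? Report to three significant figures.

AUC = 403 µg/mL·h

Trapezoidal AUC_0→6.5:
  [0→0.5]: (0.00+20.66)/2 × 0.5 = 5.165
  [0.5→1.5]: (20.66+42.82)/2 × 1 = 31.74
  [1.5→5.5]: (42.82+39.45)/2 × 4 = 164.54
  [5.5→6.5]: (39.45+33.76)/2 × 1 = 36.605
  Sum = 238.05 µg/mL·h
k_e = ln2 / t½ = 0.693147 / 3.38 = 0.2051 h^-1
Extrapolated tail: C_last / k_e = 33.76 / 0.2051 = 164.603
AUC_0→∞ = 238.05 + 164.603 = 402.653 µg/mL·h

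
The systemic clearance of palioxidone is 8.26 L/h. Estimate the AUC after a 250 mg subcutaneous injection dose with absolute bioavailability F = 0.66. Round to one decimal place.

AUC_0→∞ = F × Dose / CL
        = 0.66 × 250 / 8.26 = 19.9758 mg/L·h

AUC = 20.0 mg/L·h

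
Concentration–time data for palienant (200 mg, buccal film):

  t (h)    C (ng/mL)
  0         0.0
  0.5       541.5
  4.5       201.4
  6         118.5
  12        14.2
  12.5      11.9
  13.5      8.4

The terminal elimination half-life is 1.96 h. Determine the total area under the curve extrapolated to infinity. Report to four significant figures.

AUC = 2300 ng/mL·h

Trapezoidal AUC_0→13.5:
  [0→0.5]: (0.0+541.5)/2 × 0.5 = 135.375
  [0.5→4.5]: (541.5+201.4)/2 × 4 = 1485.8
  [4.5→6]: (201.4+118.5)/2 × 1.5 = 239.925
  [6→12]: (118.5+14.2)/2 × 6 = 398.1
  [12→12.5]: (14.2+11.9)/2 × 0.5 = 6.525
  [12.5→13.5]: (11.9+8.4)/2 × 1 = 10.15
  Sum = 2275.875 ng/mL·h
k_e = ln2 / t½ = 0.693147 / 1.96 = 0.3536 h^-1
Extrapolated tail: C_last / k_e = 8.4 / 0.3536 = 23.756
AUC_0→∞ = 2275.875 + 23.756 = 2299.631 ng/mL·h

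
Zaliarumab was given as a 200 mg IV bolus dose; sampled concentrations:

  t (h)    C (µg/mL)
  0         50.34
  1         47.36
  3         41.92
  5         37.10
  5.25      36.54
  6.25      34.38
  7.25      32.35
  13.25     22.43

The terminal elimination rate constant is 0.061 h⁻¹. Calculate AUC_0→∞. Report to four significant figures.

Trapezoidal AUC_0→13.25:
  [0→1]: (50.34+47.36)/2 × 1 = 48.85
  [1→3]: (47.36+41.92)/2 × 2 = 89.28
  [3→5]: (41.92+37.10)/2 × 2 = 79.02
  [5→5.25]: (37.10+36.54)/2 × 0.25 = 9.205
  [5.25→6.25]: (36.54+34.38)/2 × 1 = 35.46
  [6.25→7.25]: (34.38+32.35)/2 × 1 = 33.365
  [7.25→13.25]: (32.35+22.43)/2 × 6 = 164.34
  Sum = 459.52 µg/mL·h
Extrapolated tail: C_last / k_e = 22.43 / 0.061 = 367.705
AUC_0→∞ = 459.52 + 367.705 = 827.225 µg/mL·h

AUC = 827.2 µg/mL·h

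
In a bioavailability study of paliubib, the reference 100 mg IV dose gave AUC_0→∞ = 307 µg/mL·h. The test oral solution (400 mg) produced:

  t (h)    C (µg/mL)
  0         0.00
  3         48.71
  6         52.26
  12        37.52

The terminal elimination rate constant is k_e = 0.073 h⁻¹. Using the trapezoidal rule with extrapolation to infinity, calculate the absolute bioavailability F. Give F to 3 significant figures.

Trapezoidal AUC_0→12 (oral solution):
  [0→3]: (0.00+48.71)/2 × 3 = 73.065
  [3→6]: (48.71+52.26)/2 × 3 = 151.455
  [6→12]: (52.26+37.52)/2 × 6 = 269.34
  Sum = 493.86 µg/mL·h
Tail: C_last/k_e = 37.52/0.073 = 513.973
AUC_0→∞ (oral solution) = 493.86 + 513.973 = 1007.833 µg/mL·h
F = (AUC_ev/D_ev)/(AUC_iv/D_iv) = (1007.833/400)/(307/100) = 2.5195825/3.07 = 0.8207

F = 0.821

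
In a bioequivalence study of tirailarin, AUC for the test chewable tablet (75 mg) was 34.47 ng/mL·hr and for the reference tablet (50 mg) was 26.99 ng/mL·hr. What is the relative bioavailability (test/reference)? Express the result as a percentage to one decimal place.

F_rel = (AUC_test/D_test) / (AUC_ref/D_ref)
      = (34.47/75) / (26.99/50)
      = 0.4596 / 0.5398 = 0.8514 = 85.14%

F_rel = 85.1%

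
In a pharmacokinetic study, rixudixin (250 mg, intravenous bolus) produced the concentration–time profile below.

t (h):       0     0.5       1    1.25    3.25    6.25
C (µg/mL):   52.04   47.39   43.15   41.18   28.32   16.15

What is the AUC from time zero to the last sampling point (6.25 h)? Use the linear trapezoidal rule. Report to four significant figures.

AUC = 194.2 µg/mL·h

Trapezoidal AUC_0→6.25:
  [0→0.5]: (52.04+47.39)/2 × 0.5 = 24.8575
  [0.5→1]: (47.39+43.15)/2 × 0.5 = 22.635
  [1→1.25]: (43.15+41.18)/2 × 0.25 = 10.54125
  [1.25→3.25]: (41.18+28.32)/2 × 2 = 69.5
  [3.25→6.25]: (28.32+16.15)/2 × 3 = 66.705
  Sum = 194.23875 µg/mL·h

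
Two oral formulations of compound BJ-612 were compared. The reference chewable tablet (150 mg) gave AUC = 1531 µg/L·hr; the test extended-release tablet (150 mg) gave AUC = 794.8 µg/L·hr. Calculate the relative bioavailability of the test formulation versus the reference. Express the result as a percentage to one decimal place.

F_rel = 51.9%

F_rel = (AUC_test/D_test) / (AUC_ref/D_ref)
      = (794.8/150) / (1531/150)
      = 5.29867 / 10.2067 = 0.5191 = 51.91%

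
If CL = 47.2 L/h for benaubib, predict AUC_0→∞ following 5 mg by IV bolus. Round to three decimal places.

AUC = 0.106 mg/L·h

AUC_0→∞ = Dose_iv / CL
        = 5 / 47.2 = 0.105932 mg/L·h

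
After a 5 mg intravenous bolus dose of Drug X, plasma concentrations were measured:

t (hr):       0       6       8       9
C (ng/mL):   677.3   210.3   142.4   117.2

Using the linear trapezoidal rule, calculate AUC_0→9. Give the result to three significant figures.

AUC = 3150 ng/mL·hr

Trapezoidal AUC_0→9:
  [0→6]: (677.3+210.3)/2 × 6 = 2662.8
  [6→8]: (210.3+142.4)/2 × 2 = 352.7
  [8→9]: (142.4+117.2)/2 × 1 = 129.8
  Sum = 3145.3 ng/mL·hr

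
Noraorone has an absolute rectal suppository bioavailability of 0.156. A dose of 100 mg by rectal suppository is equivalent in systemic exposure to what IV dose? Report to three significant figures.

Systemic exposure from an extravascular dose = F × D_ev, so the equivalent IV dose is F × D_ev.
D_iv = F × D_ev = 0.156 × 100 = 15.6 mg

D_iv = 15.6 mg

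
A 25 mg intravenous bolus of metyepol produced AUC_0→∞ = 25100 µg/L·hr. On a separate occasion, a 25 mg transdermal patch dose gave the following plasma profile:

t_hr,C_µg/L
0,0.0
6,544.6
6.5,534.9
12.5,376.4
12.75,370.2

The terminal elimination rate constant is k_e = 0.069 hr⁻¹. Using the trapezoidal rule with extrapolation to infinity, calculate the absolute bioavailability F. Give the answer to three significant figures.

Trapezoidal AUC_0→12.75 (transdermal patch):
  [0→6]: (0.0+544.6)/2 × 6 = 1633.8
  [6→6.5]: (544.6+534.9)/2 × 0.5 = 269.875
  [6.5→12.5]: (534.9+376.4)/2 × 6 = 2733.9
  [12.5→12.75]: (376.4+370.2)/2 × 0.25 = 93.325
  Sum = 4730.9 µg/L·hr
Tail: C_last/k_e = 370.2/0.069 = 5365.217
AUC_0→∞ (transdermal patch) = 4730.9 + 5365.217 = 10096.117 µg/L·hr
F = (AUC_ev/D_ev)/(AUC_iv/D_iv) = (10096.117/25)/(25100/25) = 403.84468/1004 = 0.4022

F = 0.402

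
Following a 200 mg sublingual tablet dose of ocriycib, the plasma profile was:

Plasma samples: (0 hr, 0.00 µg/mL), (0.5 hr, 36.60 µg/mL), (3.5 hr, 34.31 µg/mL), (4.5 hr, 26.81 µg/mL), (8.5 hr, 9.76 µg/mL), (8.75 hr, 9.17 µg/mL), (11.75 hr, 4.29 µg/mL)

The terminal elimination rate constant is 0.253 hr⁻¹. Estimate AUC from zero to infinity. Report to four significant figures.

Trapezoidal AUC_0→11.75:
  [0→0.5]: (0.00+36.60)/2 × 0.5 = 9.15
  [0.5→3.5]: (36.60+34.31)/2 × 3 = 106.365
  [3.5→4.5]: (34.31+26.81)/2 × 1 = 30.56
  [4.5→8.5]: (26.81+9.76)/2 × 4 = 73.14
  [8.5→8.75]: (9.76+9.17)/2 × 0.25 = 2.36625
  [8.75→11.75]: (9.17+4.29)/2 × 3 = 20.19
  Sum = 241.77125 µg/mL·hr
Extrapolated tail: C_last / k_e = 4.29 / 0.253 = 16.957
AUC_0→∞ = 241.77125 + 16.957 = 258.72825 µg/mL·hr

AUC = 258.7 µg/mL·hr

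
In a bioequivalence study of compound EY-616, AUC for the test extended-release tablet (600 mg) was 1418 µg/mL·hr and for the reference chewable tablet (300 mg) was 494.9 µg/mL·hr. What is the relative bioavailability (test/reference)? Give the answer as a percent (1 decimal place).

F_rel = 143.3%

F_rel = (AUC_test/D_test) / (AUC_ref/D_ref)
      = (1418/600) / (494.9/300)
      = 2.36333 / 1.64967 = 1.4326 = 143.26%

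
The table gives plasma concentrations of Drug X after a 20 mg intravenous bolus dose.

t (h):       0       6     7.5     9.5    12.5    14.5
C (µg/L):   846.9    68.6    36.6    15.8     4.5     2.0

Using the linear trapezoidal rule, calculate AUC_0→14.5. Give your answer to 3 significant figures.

Trapezoidal AUC_0→14.5:
  [0→6]: (846.9+68.6)/2 × 6 = 2746.5
  [6→7.5]: (68.6+36.6)/2 × 1.5 = 78.9
  [7.5→9.5]: (36.6+15.8)/2 × 2 = 52.4
  [9.5→12.5]: (15.8+4.5)/2 × 3 = 30.45
  [12.5→14.5]: (4.5+2.0)/2 × 2 = 6.5
  Sum = 2914.75 µg/L·h

AUC = 2910 µg/L·h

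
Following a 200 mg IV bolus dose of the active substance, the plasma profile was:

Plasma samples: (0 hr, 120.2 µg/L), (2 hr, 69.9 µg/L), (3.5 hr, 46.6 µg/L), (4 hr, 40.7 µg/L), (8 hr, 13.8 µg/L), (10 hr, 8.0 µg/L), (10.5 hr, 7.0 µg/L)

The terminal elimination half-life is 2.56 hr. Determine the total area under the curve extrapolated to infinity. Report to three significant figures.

Trapezoidal AUC_0→10.5:
  [0→2]: (120.2+69.9)/2 × 2 = 190.1
  [2→3.5]: (69.9+46.6)/2 × 1.5 = 87.375
  [3.5→4]: (46.6+40.7)/2 × 0.5 = 21.825
  [4→8]: (40.7+13.8)/2 × 4 = 109.0
  [8→10]: (13.8+8.0)/2 × 2 = 21.8
  [10→10.5]: (8.0+7.0)/2 × 0.5 = 3.75
  Sum = 433.85 µg/L·hr
k_e = ln2 / t½ = 0.693147 / 2.56 = 0.2708 hr^-1
Extrapolated tail: C_last / k_e = 7.0 / 0.2708 = 25.849
AUC_0→∞ = 433.85 + 25.849 = 459.699 µg/L·hr

AUC = 460 µg/L·hr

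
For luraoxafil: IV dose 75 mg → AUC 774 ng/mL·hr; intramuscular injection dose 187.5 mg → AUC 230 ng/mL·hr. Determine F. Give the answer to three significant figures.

F = 0.119

F = (AUC_ev / D_ev) / (AUC_iv / D_iv)
  = (230/187.5) / (774/75)
  = 1.22667 / 10.32 = 0.1189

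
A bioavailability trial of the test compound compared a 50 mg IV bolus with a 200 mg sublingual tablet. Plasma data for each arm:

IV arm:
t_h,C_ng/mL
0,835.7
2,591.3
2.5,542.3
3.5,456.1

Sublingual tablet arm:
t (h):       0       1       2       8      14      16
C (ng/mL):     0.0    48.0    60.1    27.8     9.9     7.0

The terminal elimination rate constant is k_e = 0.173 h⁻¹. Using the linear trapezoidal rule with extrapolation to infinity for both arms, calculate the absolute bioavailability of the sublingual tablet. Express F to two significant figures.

Trapezoidal AUC_0→3.5 (IV):
  [0→2]: (835.7+591.3)/2 × 2 = 1427.0
  [2→2.5]: (591.3+542.3)/2 × 0.5 = 283.4
  [2.5→3.5]: (542.3+456.1)/2 × 1 = 499.2
  Sum = 2209.6 ng/mL·h
IV tail: 456.1/0.173 = 2636.416; AUC_iv,0→∞ = 2209.6 + 2636.416 = 4846.016 ng/mL·h
Trapezoidal AUC_0→16 (sublingual tablet):
  [0→1]: (0.0+48.0)/2 × 1 = 24.0
  [1→2]: (48.0+60.1)/2 × 1 = 54.05
  [2→8]: (60.1+27.8)/2 × 6 = 263.7
  [8→14]: (27.8+9.9)/2 × 6 = 113.1
  [14→16]: (9.9+7.0)/2 × 2 = 16.9
  Sum = 471.75 ng/mL·h
sublingual tablet tail: 7.0/0.173 = 40.462; AUC_ev,0→∞ = 471.75 + 40.462 = 512.212 ng/mL·h
F = (AUC_ev/D_ev)/(AUC_iv/D_iv) = (512.212/200)/(4846.016/50) = 2.56106/96.92032 = 0.0264

F = 0.026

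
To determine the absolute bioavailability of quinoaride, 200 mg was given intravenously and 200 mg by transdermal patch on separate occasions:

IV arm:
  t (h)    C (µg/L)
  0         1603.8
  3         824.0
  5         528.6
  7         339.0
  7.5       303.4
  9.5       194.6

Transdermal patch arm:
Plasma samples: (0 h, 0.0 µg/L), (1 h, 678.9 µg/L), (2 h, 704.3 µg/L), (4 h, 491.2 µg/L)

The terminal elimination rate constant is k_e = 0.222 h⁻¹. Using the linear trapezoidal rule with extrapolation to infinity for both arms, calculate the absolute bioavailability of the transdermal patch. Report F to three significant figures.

F = 0.600

Trapezoidal AUC_0→9.5 (IV):
  [0→3]: (1603.8+824.0)/2 × 3 = 3641.7
  [3→5]: (824.0+528.6)/2 × 2 = 1352.6
  [5→7]: (528.6+339.0)/2 × 2 = 867.6
  [7→7.5]: (339.0+303.4)/2 × 0.5 = 160.6
  [7.5→9.5]: (303.4+194.6)/2 × 2 = 498.0
  Sum = 6520.5 µg/L·h
IV tail: 194.6/0.222 = 876.577; AUC_iv,0→∞ = 6520.5 + 876.577 = 7397.077 µg/L·h
Trapezoidal AUC_0→4 (transdermal patch):
  [0→1]: (0.0+678.9)/2 × 1 = 339.45
  [1→2]: (678.9+704.3)/2 × 1 = 691.6
  [2→4]: (704.3+491.2)/2 × 2 = 1195.5
  Sum = 2226.55 µg/L·h
transdermal patch tail: 491.2/0.222 = 2212.613; AUC_ev,0→∞ = 2226.55 + 2212.613 = 4439.163 µg/L·h
F = (AUC_ev/D_ev)/(AUC_iv/D_iv) = (4439.163/200)/(7397.077/200) = 22.195815/36.985385 = 0.6001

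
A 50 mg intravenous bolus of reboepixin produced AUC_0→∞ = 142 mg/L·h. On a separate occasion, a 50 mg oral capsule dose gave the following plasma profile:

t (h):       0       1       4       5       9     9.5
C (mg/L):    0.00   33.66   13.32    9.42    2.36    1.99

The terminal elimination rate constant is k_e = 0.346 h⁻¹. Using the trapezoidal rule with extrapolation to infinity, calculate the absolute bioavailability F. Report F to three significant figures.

Trapezoidal AUC_0→9.5 (oral capsule):
  [0→1]: (0.00+33.66)/2 × 1 = 16.83
  [1→4]: (33.66+13.32)/2 × 3 = 70.47
  [4→5]: (13.32+9.42)/2 × 1 = 11.37
  [5→9]: (9.42+2.36)/2 × 4 = 23.56
  [9→9.5]: (2.36+1.99)/2 × 0.5 = 1.0875
  Sum = 123.3175 mg/L·h
Tail: C_last/k_e = 1.99/0.346 = 5.751
AUC_0→∞ (oral capsule) = 123.3175 + 5.751 = 129.0685 mg/L·h
F = (AUC_ev/D_ev)/(AUC_iv/D_iv) = (129.0685/50)/(142/50) = 2.58137/2.84 = 0.9089

F = 0.909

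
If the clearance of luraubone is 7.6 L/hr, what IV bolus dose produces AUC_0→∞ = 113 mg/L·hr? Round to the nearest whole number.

Dose_iv = CL × AUC_0→∞
     = 7.6 × 113 = 858.8 mg

Dose = 859 mg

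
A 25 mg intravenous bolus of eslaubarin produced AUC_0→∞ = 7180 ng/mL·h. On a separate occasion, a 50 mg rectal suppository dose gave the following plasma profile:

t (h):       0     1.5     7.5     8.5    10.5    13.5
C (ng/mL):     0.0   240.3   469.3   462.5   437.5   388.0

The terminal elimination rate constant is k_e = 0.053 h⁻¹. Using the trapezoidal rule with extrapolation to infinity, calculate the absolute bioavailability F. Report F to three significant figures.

F = 0.852

Trapezoidal AUC_0→13.5 (rectal suppository):
  [0→1.5]: (0.0+240.3)/2 × 1.5 = 180.225
  [1.5→7.5]: (240.3+469.3)/2 × 6 = 2128.8
  [7.5→8.5]: (469.3+462.5)/2 × 1 = 465.9
  [8.5→10.5]: (462.5+437.5)/2 × 2 = 900.0
  [10.5→13.5]: (437.5+388.0)/2 × 3 = 1238.25
  Sum = 4913.175 ng/mL·h
Tail: C_last/k_e = 388.0/0.053 = 7320.755
AUC_0→∞ (rectal suppository) = 4913.175 + 7320.755 = 12233.93 ng/mL·h
F = (AUC_ev/D_ev)/(AUC_iv/D_iv) = (12233.93/50)/(7180/25) = 244.6786/287.2 = 0.8519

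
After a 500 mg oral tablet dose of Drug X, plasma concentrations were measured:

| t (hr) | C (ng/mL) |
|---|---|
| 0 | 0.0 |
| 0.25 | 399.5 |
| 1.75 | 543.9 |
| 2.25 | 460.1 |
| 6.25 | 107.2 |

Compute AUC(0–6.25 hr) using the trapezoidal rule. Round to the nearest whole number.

AUC = 2143 ng/mL·hr

Trapezoidal AUC_0→6.25:
  [0→0.25]: (0.0+399.5)/2 × 0.25 = 49.9375
  [0.25→1.75]: (399.5+543.9)/2 × 1.5 = 707.55
  [1.75→2.25]: (543.9+460.1)/2 × 0.5 = 251.0
  [2.25→6.25]: (460.1+107.2)/2 × 4 = 1134.6
  Sum = 2143.0875 ng/mL·hr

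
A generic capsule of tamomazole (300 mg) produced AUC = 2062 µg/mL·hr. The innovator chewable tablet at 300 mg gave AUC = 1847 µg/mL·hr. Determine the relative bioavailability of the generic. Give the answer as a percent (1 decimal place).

F_rel = (AUC_test/D_test) / (AUC_ref/D_ref)
      = (2062/300) / (1847/300)
      = 6.87333 / 6.15667 = 1.1164 = 111.64%

F_rel = 111.6%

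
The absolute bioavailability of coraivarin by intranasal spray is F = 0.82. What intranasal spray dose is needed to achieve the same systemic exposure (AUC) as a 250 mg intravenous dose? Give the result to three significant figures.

D_intranasal = 305 mg

For equal systemic exposure: F × D_ev = D_iv
D_ev = D_iv / F = 250 / 0.82 = 304.878 mg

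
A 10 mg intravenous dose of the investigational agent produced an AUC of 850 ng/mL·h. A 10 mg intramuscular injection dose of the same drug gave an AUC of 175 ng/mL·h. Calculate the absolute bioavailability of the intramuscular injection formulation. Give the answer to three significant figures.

F = (AUC_ev / D_ev) / (AUC_iv / D_iv)
  = (175/10) / (850/10)
  = 17.5 / 85 = 0.2059

F = 0.206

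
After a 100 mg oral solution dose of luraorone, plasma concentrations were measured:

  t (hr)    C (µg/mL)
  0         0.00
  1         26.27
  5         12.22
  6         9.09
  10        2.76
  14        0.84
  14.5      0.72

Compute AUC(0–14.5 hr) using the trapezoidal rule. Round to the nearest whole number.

Trapezoidal AUC_0→14.5:
  [0→1]: (0.00+26.27)/2 × 1 = 13.135
  [1→5]: (26.27+12.22)/2 × 4 = 76.98
  [5→6]: (12.22+9.09)/2 × 1 = 10.655
  [6→10]: (9.09+2.76)/2 × 4 = 23.7
  [10→14]: (2.76+0.84)/2 × 4 = 7.2
  [14→14.5]: (0.84+0.72)/2 × 0.5 = 0.39
  Sum = 132.06 µg/mL·hr

AUC = 132 µg/mL·hr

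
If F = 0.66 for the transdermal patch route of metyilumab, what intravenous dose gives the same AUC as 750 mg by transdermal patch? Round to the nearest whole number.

Systemic exposure from an extravascular dose = F × D_ev, so the equivalent IV dose is F × D_ev.
D_iv = F × D_ev = 0.66 × 750 = 495 mg

D_iv = 495 mg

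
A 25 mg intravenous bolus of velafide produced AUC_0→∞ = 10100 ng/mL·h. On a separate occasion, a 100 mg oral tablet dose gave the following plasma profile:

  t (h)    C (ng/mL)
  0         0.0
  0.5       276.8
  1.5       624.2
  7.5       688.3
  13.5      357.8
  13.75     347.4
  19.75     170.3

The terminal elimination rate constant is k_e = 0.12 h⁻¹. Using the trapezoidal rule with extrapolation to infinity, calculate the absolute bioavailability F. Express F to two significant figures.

Trapezoidal AUC_0→19.75 (oral tablet):
  [0→0.5]: (0.0+276.8)/2 × 0.5 = 69.2
  [0.5→1.5]: (276.8+624.2)/2 × 1 = 450.5
  [1.5→7.5]: (624.2+688.3)/2 × 6 = 3937.5
  [7.5→13.5]: (688.3+357.8)/2 × 6 = 3138.3
  [13.5→13.75]: (357.8+347.4)/2 × 0.25 = 88.15
  [13.75→19.75]: (347.4+170.3)/2 × 6 = 1553.1
  Sum = 9236.75 ng/mL·h
Tail: C_last/k_e = 170.3/0.12 = 1419.167
AUC_0→∞ (oral tablet) = 9236.75 + 1419.167 = 10655.917 ng/mL·h
F = (AUC_ev/D_ev)/(AUC_iv/D_iv) = (10655.917/100)/(10100/25) = 106.55917/404 = 0.2638

F = 0.26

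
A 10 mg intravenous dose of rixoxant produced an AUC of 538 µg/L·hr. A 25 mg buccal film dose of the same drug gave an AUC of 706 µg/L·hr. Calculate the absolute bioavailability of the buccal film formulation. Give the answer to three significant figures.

F = (AUC_ev / D_ev) / (AUC_iv / D_iv)
  = (706/25) / (538/10)
  = 28.24 / 53.8 = 0.5249

F = 0.525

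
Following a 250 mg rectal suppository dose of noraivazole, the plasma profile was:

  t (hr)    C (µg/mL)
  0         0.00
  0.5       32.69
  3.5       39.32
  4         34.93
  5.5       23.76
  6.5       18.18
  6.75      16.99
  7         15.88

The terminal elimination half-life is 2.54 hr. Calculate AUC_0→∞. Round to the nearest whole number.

Trapezoidal AUC_0→7:
  [0→0.5]: (0.00+32.69)/2 × 0.5 = 8.1725
  [0.5→3.5]: (32.69+39.32)/2 × 3 = 108.015
  [3.5→4]: (39.32+34.93)/2 × 0.5 = 18.5625
  [4→5.5]: (34.93+23.76)/2 × 1.5 = 44.0175
  [5.5→6.5]: (23.76+18.18)/2 × 1 = 20.97
  [6.5→6.75]: (18.18+16.99)/2 × 0.25 = 4.39625
  [6.75→7]: (16.99+15.88)/2 × 0.25 = 4.10875
  Sum = 208.2425 µg/mL·hr
k_e = ln2 / t½ = 0.693147 / 2.54 = 0.2729 hr^-1
Extrapolated tail: C_last / k_e = 15.88 / 0.2729 = 58.190
AUC_0→∞ = 208.2425 + 58.190 = 266.4325 µg/mL·hr

AUC = 266 µg/mL·hr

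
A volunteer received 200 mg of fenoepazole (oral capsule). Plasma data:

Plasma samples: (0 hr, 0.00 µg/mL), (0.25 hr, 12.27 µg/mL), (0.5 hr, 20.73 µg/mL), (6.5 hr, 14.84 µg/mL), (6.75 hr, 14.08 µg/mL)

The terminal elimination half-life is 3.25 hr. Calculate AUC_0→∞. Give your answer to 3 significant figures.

AUC = 182 µg/mL·hr

Trapezoidal AUC_0→6.75:
  [0→0.25]: (0.00+12.27)/2 × 0.25 = 1.53375
  [0.25→0.5]: (12.27+20.73)/2 × 0.25 = 4.125
  [0.5→6.5]: (20.73+14.84)/2 × 6 = 106.71
  [6.5→6.75]: (14.84+14.08)/2 × 0.25 = 3.615
  Sum = 115.98375 µg/mL·hr
k_e = ln2 / t½ = 0.693147 / 3.25 = 0.2133 hr^-1
Extrapolated tail: C_last / k_e = 14.08 / 0.2133 = 66.010
AUC_0→∞ = 115.98375 + 66.010 = 181.99375 µg/mL·hr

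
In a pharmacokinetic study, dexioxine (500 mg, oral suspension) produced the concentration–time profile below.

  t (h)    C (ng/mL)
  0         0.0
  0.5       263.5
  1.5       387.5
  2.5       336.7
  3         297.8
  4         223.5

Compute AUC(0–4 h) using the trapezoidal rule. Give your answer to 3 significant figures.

AUC = 1170 ng/mL·h

Trapezoidal AUC_0→4:
  [0→0.5]: (0.0+263.5)/2 × 0.5 = 65.875
  [0.5→1.5]: (263.5+387.5)/2 × 1 = 325.5
  [1.5→2.5]: (387.5+336.7)/2 × 1 = 362.1
  [2.5→3]: (336.7+297.8)/2 × 0.5 = 158.625
  [3→4]: (297.8+223.5)/2 × 1 = 260.65
  Sum = 1172.75 ng/mL·h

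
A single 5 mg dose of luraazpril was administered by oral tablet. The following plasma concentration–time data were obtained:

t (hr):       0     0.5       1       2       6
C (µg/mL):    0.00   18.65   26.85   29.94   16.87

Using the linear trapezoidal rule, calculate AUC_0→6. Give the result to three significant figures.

AUC = 138 µg/mL·hr

Trapezoidal AUC_0→6:
  [0→0.5]: (0.00+18.65)/2 × 0.5 = 4.6625
  [0.5→1]: (18.65+26.85)/2 × 0.5 = 11.375
  [1→2]: (26.85+29.94)/2 × 1 = 28.395
  [2→6]: (29.94+16.87)/2 × 4 = 93.62
  Sum = 138.0525 µg/mL·hr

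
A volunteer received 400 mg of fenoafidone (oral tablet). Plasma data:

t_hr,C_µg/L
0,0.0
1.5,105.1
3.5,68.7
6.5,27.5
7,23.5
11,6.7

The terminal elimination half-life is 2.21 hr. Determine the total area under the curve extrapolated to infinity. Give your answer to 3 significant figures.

Trapezoidal AUC_0→11:
  [0→1.5]: (0.0+105.1)/2 × 1.5 = 78.825
  [1.5→3.5]: (105.1+68.7)/2 × 2 = 173.8
  [3.5→6.5]: (68.7+27.5)/2 × 3 = 144.3
  [6.5→7]: (27.5+23.5)/2 × 0.5 = 12.75
  [7→11]: (23.5+6.7)/2 × 4 = 60.4
  Sum = 470.075 µg/L·hr
k_e = ln2 / t½ = 0.693147 / 2.21 = 0.3136 hr^-1
Extrapolated tail: C_last / k_e = 6.7 / 0.3136 = 21.365
AUC_0→∞ = 470.075 + 21.365 = 491.44 µg/L·hr

AUC = 491 µg/L·hr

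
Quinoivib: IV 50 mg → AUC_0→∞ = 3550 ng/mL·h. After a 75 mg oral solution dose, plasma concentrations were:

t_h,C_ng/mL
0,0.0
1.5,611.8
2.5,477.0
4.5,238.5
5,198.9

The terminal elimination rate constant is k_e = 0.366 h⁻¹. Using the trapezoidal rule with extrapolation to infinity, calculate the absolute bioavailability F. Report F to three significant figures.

Trapezoidal AUC_0→5 (oral solution):
  [0→1.5]: (0.0+611.8)/2 × 1.5 = 458.85
  [1.5→2.5]: (611.8+477.0)/2 × 1 = 544.4
  [2.5→4.5]: (477.0+238.5)/2 × 2 = 715.5
  [4.5→5]: (238.5+198.9)/2 × 0.5 = 109.35
  Sum = 1828.1 ng/mL·h
Tail: C_last/k_e = 198.9/0.366 = 543.443
AUC_0→∞ (oral solution) = 1828.1 + 543.443 = 2371.543 ng/mL·h
F = (AUC_ev/D_ev)/(AUC_iv/D_iv) = (2371.543/75)/(3550/50) = 31.6206/71 = 0.4454

F = 0.445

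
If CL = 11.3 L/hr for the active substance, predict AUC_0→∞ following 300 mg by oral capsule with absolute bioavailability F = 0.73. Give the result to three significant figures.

AUC_0→∞ = F × Dose / CL
        = 0.73 × 300 / 11.3 = 19.3805 mg/L·hr

AUC = 19.4 mg/L·hr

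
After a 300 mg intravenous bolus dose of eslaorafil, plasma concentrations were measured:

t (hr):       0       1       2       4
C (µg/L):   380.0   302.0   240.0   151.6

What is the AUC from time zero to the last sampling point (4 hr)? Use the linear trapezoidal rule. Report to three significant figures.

Trapezoidal AUC_0→4:
  [0→1]: (380.0+302.0)/2 × 1 = 341.0
  [1→2]: (302.0+240.0)/2 × 1 = 271.0
  [2→4]: (240.0+151.6)/2 × 2 = 391.6
  Sum = 1003.6 µg/L·hr

AUC = 1000 µg/L·hr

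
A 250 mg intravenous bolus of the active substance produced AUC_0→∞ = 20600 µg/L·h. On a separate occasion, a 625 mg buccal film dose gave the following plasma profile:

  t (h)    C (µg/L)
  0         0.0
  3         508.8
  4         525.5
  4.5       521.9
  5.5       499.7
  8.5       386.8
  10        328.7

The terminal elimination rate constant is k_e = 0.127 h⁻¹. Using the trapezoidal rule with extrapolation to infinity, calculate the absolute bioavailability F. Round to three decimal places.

F = 0.126

Trapezoidal AUC_0→10 (buccal film):
  [0→3]: (0.0+508.8)/2 × 3 = 763.2
  [3→4]: (508.8+525.5)/2 × 1 = 517.15
  [4→4.5]: (525.5+521.9)/2 × 0.5 = 261.85
  [4.5→5.5]: (521.9+499.7)/2 × 1 = 510.8
  [5.5→8.5]: (499.7+386.8)/2 × 3 = 1329.75
  [8.5→10]: (386.8+328.7)/2 × 1.5 = 536.625
  Sum = 3919.375 µg/L·h
Tail: C_last/k_e = 328.7/0.127 = 2588.189
AUC_0→∞ (buccal film) = 3919.375 + 2588.189 = 6507.564 µg/L·h
F = (AUC_ev/D_ev)/(AUC_iv/D_iv) = (6507.564/625)/(20600/250) = 10.4121/82.4 = 0.1264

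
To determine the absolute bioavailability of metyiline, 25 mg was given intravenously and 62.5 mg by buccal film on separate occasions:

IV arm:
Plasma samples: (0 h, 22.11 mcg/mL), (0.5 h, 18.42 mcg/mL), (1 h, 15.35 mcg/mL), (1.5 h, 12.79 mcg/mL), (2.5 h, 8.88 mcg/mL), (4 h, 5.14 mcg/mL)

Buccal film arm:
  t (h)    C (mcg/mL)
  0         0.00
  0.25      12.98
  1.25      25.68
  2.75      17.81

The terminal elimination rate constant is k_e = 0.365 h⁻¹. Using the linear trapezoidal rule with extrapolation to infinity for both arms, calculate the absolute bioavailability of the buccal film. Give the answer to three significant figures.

Trapezoidal AUC_0→4 (IV):
  [0→0.5]: (22.11+18.42)/2 × 0.5 = 10.1325
  [0.5→1]: (18.42+15.35)/2 × 0.5 = 8.4425
  [1→1.5]: (15.35+12.79)/2 × 0.5 = 7.035
  [1.5→2.5]: (12.79+8.88)/2 × 1 = 10.835
  [2.5→4]: (8.88+5.14)/2 × 1.5 = 10.515
  Sum = 46.96 mcg/mL·h
IV tail: 5.14/0.365 = 14.082; AUC_iv,0→∞ = 46.96 + 14.082 = 61.042 mcg/mL·h
Trapezoidal AUC_0→2.75 (buccal film):
  [0→0.25]: (0.00+12.98)/2 × 0.25 = 1.6225
  [0.25→1.25]: (12.98+25.68)/2 × 1 = 19.33
  [1.25→2.75]: (25.68+17.81)/2 × 1.5 = 32.6175
  Sum = 53.57 mcg/mL·h
buccal film tail: 17.81/0.365 = 48.795; AUC_ev,0→∞ = 53.57 + 48.795 = 102.365 mcg/mL·h
F = (AUC_ev/D_ev)/(AUC_iv/D_iv) = (102.365/62.5)/(61.042/25) = 1.63784/2.44168 = 0.6708

F = 0.671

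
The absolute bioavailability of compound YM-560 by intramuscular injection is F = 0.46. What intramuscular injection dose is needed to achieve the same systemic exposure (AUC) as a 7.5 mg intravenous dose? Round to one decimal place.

D_intramuscular = 16.3 mg

For equal systemic exposure: F × D_ev = D_iv
D_ev = D_iv / F = 7.5 / 0.46 = 16.3043 mg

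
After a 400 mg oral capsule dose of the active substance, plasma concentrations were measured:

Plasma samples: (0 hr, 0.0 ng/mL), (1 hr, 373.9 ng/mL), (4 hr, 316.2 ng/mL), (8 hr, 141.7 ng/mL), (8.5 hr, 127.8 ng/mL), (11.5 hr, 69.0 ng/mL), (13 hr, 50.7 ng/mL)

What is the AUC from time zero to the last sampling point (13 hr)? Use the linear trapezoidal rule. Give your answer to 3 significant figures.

AUC = 2590 ng/mL·hr

Trapezoidal AUC_0→13:
  [0→1]: (0.0+373.9)/2 × 1 = 186.95
  [1→4]: (373.9+316.2)/2 × 3 = 1035.15
  [4→8]: (316.2+141.7)/2 × 4 = 915.8
  [8→8.5]: (141.7+127.8)/2 × 0.5 = 67.375
  [8.5→11.5]: (127.8+69.0)/2 × 3 = 295.2
  [11.5→13]: (69.0+50.7)/2 × 1.5 = 89.775
  Sum = 2590.25 ng/mL·hr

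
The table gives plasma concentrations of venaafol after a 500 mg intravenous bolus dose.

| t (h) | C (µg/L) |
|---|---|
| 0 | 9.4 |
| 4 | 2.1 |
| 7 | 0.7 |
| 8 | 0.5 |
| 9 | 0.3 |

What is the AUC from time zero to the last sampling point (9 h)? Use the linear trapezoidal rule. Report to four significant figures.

Trapezoidal AUC_0→9:
  [0→4]: (9.4+2.1)/2 × 4 = 23.0
  [4→7]: (2.1+0.7)/2 × 3 = 4.2
  [7→8]: (0.7+0.5)/2 × 1 = 0.6
  [8→9]: (0.5+0.3)/2 × 1 = 0.4
  Sum = 28.2 µg/L·h

AUC = 28.20 µg/L·h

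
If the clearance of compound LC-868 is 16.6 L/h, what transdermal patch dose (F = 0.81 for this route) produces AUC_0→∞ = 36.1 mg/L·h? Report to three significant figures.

Dose = CL × AUC_0→∞ / F
     = 16.6 × 36.1 / 0.81 = 739.827 mg

Dose = 740 mg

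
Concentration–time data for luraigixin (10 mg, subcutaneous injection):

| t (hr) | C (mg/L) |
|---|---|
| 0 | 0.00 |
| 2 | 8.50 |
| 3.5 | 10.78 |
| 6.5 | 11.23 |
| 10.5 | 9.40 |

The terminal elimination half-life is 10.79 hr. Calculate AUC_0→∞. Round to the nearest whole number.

Trapezoidal AUC_0→10.5:
  [0→2]: (0.00+8.50)/2 × 2 = 8.5
  [2→3.5]: (8.50+10.78)/2 × 1.5 = 14.46
  [3.5→6.5]: (10.78+11.23)/2 × 3 = 33.015
  [6.5→10.5]: (11.23+9.40)/2 × 4 = 41.26
  Sum = 97.235 mg/L·hr
k_e = ln2 / t½ = 0.693147 / 10.79 = 0.0642 hr^-1
Extrapolated tail: C_last / k_e = 9.40 / 0.0642 = 146.417
AUC_0→∞ = 97.235 + 146.417 = 243.652 mg/L·hr

AUC = 244 mg/L·hr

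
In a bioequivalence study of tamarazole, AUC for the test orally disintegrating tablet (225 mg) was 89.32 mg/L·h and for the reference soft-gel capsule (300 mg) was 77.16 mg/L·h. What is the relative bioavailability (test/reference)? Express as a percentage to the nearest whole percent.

F_rel = 154%

F_rel = (AUC_test/D_test) / (AUC_ref/D_ref)
      = (89.32/225) / (77.16/300)
      = 0.396978 / 0.2572 = 1.5435 = 154.35%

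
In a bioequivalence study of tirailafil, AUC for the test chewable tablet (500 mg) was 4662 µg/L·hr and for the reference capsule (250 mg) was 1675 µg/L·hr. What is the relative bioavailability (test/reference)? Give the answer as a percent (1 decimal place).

F_rel = 139.2%

F_rel = (AUC_test/D_test) / (AUC_ref/D_ref)
      = (4662/500) / (1675/250)
      = 9.324 / 6.7 = 1.3916 = 139.16%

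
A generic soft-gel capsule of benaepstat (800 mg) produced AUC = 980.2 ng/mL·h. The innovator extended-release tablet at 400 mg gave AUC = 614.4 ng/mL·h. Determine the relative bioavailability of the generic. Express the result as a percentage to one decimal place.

F_rel = 79.8%

F_rel = (AUC_test/D_test) / (AUC_ref/D_ref)
      = (980.2/800) / (614.4/400)
      = 1.22525 / 1.536 = 0.7977 = 79.77%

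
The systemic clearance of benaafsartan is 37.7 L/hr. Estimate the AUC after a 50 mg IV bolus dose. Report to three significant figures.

AUC_0→∞ = Dose_iv / CL
        = 50 / 37.7 = 1.32626 mg/L·hr

AUC = 1.33 mg/L·hr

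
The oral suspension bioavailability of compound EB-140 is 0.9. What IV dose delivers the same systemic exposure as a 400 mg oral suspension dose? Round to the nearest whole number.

D_iv = 360 mg

Systemic exposure from an extravascular dose = F × D_ev, so the equivalent IV dose is F × D_ev.
D_iv = F × D_ev = 0.9 × 400 = 360 mg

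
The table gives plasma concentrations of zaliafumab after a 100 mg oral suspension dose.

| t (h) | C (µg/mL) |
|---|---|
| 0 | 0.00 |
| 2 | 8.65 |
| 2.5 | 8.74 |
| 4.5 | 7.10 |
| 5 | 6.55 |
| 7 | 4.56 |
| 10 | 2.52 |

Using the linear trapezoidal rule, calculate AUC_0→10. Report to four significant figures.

AUC = 53.98 µg/mL·h

Trapezoidal AUC_0→10:
  [0→2]: (0.00+8.65)/2 × 2 = 8.65
  [2→2.5]: (8.65+8.74)/2 × 0.5 = 4.3475
  [2.5→4.5]: (8.74+7.10)/2 × 2 = 15.84
  [4.5→5]: (7.10+6.55)/2 × 0.5 = 3.4125
  [5→7]: (6.55+4.56)/2 × 2 = 11.11
  [7→10]: (4.56+2.52)/2 × 3 = 10.62
  Sum = 53.98 µg/mL·h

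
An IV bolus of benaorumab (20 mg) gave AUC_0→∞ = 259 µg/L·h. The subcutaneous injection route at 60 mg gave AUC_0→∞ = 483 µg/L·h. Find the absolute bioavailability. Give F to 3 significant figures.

F = (AUC_ev / D_ev) / (AUC_iv / D_iv)
  = (483/60) / (259/20)
  = 8.05 / 12.95 = 0.6216

F = 0.622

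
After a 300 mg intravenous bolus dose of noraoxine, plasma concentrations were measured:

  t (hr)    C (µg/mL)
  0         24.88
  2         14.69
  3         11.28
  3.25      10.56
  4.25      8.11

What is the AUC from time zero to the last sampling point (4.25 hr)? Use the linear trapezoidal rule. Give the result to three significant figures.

AUC = 64.6 µg/mL·hr

Trapezoidal AUC_0→4.25:
  [0→2]: (24.88+14.69)/2 × 2 = 39.57
  [2→3]: (14.69+11.28)/2 × 1 = 12.985
  [3→3.25]: (11.28+10.56)/2 × 0.25 = 2.73
  [3.25→4.25]: (10.56+8.11)/2 × 1 = 9.335
  Sum = 64.62 µg/mL·hr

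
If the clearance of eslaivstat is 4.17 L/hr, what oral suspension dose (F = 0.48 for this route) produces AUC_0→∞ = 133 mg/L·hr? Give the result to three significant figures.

Dose = 1160 mg

Dose = CL × AUC_0→∞ / F
     = 4.17 × 133 / 0.48 = 1155.4375 mg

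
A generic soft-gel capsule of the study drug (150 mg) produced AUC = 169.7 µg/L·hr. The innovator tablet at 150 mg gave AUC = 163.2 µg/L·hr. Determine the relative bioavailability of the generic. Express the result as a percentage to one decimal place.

F_rel = (AUC_test/D_test) / (AUC_ref/D_ref)
      = (169.7/150) / (163.2/150)
      = 1.13133 / 1.088 = 1.0398 = 103.98%

F_rel = 104.0%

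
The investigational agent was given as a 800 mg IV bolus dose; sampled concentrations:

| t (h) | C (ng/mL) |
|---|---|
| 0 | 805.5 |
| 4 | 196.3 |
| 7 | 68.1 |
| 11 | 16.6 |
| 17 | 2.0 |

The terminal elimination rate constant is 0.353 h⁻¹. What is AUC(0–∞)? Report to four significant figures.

AUC = 2631 ng/mL·h

Trapezoidal AUC_0→17:
  [0→4]: (805.5+196.3)/2 × 4 = 2003.6
  [4→7]: (196.3+68.1)/2 × 3 = 396.6
  [7→11]: (68.1+16.6)/2 × 4 = 169.4
  [11→17]: (16.6+2.0)/2 × 6 = 55.8
  Sum = 2625.4 ng/mL·h
Extrapolated tail: C_last / k_e = 2.0 / 0.353 = 5.666
AUC_0→∞ = 2625.4 + 5.666 = 2631.066 ng/mL·h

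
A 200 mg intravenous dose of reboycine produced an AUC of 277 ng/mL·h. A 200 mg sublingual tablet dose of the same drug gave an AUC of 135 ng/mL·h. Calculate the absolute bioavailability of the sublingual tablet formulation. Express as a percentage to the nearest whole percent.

F = 49%

F = (AUC_ev / D_ev) / (AUC_iv / D_iv)
  = (135/200) / (277/200)
  = 0.675 / 1.385 = 0.4874
  = 48.74%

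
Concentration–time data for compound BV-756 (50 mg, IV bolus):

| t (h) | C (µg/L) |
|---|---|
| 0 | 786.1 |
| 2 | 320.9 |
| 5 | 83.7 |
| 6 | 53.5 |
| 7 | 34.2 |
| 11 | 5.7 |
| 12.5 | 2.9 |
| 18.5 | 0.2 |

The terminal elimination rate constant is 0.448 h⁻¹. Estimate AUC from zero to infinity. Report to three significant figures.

Trapezoidal AUC_0→18.5:
  [0→2]: (786.1+320.9)/2 × 2 = 1107.0
  [2→5]: (320.9+83.7)/2 × 3 = 606.9
  [5→6]: (83.7+53.5)/2 × 1 = 68.6
  [6→7]: (53.5+34.2)/2 × 1 = 43.85
  [7→11]: (34.2+5.7)/2 × 4 = 79.8
  [11→12.5]: (5.7+2.9)/2 × 1.5 = 6.45
  [12.5→18.5]: (2.9+0.2)/2 × 6 = 9.3
  Sum = 1921.9 µg/L·h
Extrapolated tail: C_last / k_e = 0.2 / 0.448 = 0.446
AUC_0→∞ = 1921.9 + 0.446 = 1922.346 µg/L·h

AUC = 1920 µg/L·h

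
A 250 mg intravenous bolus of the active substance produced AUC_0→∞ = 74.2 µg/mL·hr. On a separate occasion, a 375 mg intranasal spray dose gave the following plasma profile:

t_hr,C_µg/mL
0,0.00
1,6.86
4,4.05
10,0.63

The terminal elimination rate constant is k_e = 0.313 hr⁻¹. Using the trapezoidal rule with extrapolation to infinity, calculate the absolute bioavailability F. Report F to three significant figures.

F = 0.322

Trapezoidal AUC_0→10 (intranasal spray):
  [0→1]: (0.00+6.86)/2 × 1 = 3.43
  [1→4]: (6.86+4.05)/2 × 3 = 16.365
  [4→10]: (4.05+0.63)/2 × 6 = 14.04
  Sum = 33.835 µg/mL·hr
Tail: C_last/k_e = 0.63/0.313 = 2.013
AUC_0→∞ (intranasal spray) = 33.835 + 2.013 = 35.848 µg/mL·hr
F = (AUC_ev/D_ev)/(AUC_iv/D_iv) = (35.848/375)/(74.2/250) = 0.0955947/0.2968 = 0.3221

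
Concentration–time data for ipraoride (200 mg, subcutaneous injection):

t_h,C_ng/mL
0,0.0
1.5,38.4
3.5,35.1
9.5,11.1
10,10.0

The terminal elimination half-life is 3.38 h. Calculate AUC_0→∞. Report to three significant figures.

Trapezoidal AUC_0→10:
  [0→1.5]: (0.0+38.4)/2 × 1.5 = 28.8
  [1.5→3.5]: (38.4+35.1)/2 × 2 = 73.5
  [3.5→9.5]: (35.1+11.1)/2 × 6 = 138.6
  [9.5→10]: (11.1+10.0)/2 × 0.5 = 5.275
  Sum = 246.175 ng/mL·h
k_e = ln2 / t½ = 0.693147 / 3.38 = 0.2051 h^-1
Extrapolated tail: C_last / k_e = 10.0 / 0.2051 = 48.757
AUC_0→∞ = 246.175 + 48.757 = 294.932 ng/mL·h

AUC = 295 ng/mL·h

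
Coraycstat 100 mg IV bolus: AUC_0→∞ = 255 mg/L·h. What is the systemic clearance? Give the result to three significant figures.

CL = Dose_iv / AUC_0→∞
   = 100 / 255 = 0.392157 L/h

CL = 0.392 L/h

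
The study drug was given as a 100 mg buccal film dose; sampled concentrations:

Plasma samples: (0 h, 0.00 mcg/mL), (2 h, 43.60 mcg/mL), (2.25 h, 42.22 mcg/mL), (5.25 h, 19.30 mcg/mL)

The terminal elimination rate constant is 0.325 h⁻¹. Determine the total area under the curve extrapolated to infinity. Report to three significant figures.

AUC = 206 mcg/mL·h

Trapezoidal AUC_0→5.25:
  [0→2]: (0.00+43.60)/2 × 2 = 43.6
  [2→2.25]: (43.60+42.22)/2 × 0.25 = 10.7275
  [2.25→5.25]: (42.22+19.30)/2 × 3 = 92.28
  Sum = 146.6075 mcg/mL·h
Extrapolated tail: C_last / k_e = 19.30 / 0.325 = 59.385
AUC_0→∞ = 146.6075 + 59.385 = 205.9925 mcg/mL·h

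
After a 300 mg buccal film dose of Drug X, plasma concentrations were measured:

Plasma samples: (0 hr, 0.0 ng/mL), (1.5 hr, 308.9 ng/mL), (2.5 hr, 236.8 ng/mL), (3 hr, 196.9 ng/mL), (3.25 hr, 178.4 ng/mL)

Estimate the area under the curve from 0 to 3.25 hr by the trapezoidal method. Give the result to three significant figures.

AUC = 660 ng/mL·hr

Trapezoidal AUC_0→3.25:
  [0→1.5]: (0.0+308.9)/2 × 1.5 = 231.675
  [1.5→2.5]: (308.9+236.8)/2 × 1 = 272.85
  [2.5→3]: (236.8+196.9)/2 × 0.5 = 108.425
  [3→3.25]: (196.9+178.4)/2 × 0.25 = 46.9125
  Sum = 659.8625 ng/mL·hr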